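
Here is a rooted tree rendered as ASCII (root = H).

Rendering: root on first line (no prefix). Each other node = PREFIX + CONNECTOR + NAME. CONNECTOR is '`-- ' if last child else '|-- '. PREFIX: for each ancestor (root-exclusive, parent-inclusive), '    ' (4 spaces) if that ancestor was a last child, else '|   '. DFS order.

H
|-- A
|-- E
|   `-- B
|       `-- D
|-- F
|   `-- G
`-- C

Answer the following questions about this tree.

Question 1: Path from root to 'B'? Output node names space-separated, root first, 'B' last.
Walk down from root: H -> E -> B

Answer: H E B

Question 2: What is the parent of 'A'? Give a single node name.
Scan adjacency: A appears as child of H

Answer: H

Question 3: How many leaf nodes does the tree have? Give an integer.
Leaves (nodes with no children): A, C, D, G

Answer: 4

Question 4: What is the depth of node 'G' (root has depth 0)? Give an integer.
Answer: 2

Derivation:
Path from root to G: H -> F -> G
Depth = number of edges = 2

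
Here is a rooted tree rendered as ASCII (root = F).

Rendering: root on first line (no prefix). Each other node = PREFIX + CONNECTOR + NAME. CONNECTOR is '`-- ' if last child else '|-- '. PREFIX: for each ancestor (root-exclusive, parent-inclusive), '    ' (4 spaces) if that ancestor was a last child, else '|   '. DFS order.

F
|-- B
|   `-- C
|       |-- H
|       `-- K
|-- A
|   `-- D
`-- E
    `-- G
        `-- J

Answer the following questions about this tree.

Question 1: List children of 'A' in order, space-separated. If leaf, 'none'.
Node A's children (from adjacency): D

Answer: D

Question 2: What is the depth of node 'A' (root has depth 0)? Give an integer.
Path from root to A: F -> A
Depth = number of edges = 1

Answer: 1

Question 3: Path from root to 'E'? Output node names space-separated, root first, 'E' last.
Walk down from root: F -> E

Answer: F E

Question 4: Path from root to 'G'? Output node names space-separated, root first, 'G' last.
Walk down from root: F -> E -> G

Answer: F E G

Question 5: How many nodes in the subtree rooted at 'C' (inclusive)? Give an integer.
Answer: 3

Derivation:
Subtree rooted at C contains: C, H, K
Count = 3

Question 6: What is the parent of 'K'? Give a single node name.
Scan adjacency: K appears as child of C

Answer: C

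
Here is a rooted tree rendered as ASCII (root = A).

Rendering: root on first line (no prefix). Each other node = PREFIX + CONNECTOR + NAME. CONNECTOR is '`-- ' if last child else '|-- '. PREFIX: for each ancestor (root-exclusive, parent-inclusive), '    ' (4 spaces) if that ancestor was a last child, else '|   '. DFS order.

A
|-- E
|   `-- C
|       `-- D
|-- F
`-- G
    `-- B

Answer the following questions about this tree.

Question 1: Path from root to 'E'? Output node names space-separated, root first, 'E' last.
Walk down from root: A -> E

Answer: A E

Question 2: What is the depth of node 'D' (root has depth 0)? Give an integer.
Answer: 3

Derivation:
Path from root to D: A -> E -> C -> D
Depth = number of edges = 3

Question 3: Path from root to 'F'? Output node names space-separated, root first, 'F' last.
Answer: A F

Derivation:
Walk down from root: A -> F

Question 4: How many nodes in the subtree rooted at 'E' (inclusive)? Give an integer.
Subtree rooted at E contains: C, D, E
Count = 3

Answer: 3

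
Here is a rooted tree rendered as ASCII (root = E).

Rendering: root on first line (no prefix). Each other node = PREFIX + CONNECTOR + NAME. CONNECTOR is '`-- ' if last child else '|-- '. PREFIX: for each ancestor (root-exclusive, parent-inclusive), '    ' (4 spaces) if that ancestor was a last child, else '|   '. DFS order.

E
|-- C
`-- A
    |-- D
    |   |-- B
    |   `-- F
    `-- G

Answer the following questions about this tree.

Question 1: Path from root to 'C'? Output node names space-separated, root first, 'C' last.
Walk down from root: E -> C

Answer: E C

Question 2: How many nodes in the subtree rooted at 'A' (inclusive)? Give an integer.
Subtree rooted at A contains: A, B, D, F, G
Count = 5

Answer: 5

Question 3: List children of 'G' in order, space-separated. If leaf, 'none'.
Answer: none

Derivation:
Node G's children (from adjacency): (leaf)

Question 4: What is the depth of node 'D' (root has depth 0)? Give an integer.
Answer: 2

Derivation:
Path from root to D: E -> A -> D
Depth = number of edges = 2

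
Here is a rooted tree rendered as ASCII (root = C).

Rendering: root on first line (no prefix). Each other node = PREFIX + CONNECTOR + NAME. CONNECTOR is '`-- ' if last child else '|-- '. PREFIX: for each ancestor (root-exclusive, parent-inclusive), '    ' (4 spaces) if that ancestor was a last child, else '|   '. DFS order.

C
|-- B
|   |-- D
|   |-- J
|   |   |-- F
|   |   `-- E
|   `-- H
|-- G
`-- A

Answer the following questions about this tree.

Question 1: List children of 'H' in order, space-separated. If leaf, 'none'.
Node H's children (from adjacency): (leaf)

Answer: none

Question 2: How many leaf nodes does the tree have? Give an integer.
Answer: 6

Derivation:
Leaves (nodes with no children): A, D, E, F, G, H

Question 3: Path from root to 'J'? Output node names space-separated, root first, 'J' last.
Answer: C B J

Derivation:
Walk down from root: C -> B -> J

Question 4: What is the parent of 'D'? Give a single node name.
Scan adjacency: D appears as child of B

Answer: B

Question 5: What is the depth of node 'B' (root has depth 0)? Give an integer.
Path from root to B: C -> B
Depth = number of edges = 1

Answer: 1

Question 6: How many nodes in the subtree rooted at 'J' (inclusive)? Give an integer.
Answer: 3

Derivation:
Subtree rooted at J contains: E, F, J
Count = 3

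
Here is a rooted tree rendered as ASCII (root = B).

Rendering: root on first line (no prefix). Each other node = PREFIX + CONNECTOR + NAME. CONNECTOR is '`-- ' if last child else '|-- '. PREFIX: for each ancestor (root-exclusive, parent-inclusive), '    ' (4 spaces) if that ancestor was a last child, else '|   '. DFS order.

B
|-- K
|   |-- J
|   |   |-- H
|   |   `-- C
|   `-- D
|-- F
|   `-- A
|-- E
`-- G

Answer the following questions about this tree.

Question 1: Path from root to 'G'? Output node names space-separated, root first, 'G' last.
Answer: B G

Derivation:
Walk down from root: B -> G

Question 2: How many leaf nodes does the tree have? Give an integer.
Answer: 6

Derivation:
Leaves (nodes with no children): A, C, D, E, G, H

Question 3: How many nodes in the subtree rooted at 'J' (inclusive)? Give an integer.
Answer: 3

Derivation:
Subtree rooted at J contains: C, H, J
Count = 3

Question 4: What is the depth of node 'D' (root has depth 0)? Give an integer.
Path from root to D: B -> K -> D
Depth = number of edges = 2

Answer: 2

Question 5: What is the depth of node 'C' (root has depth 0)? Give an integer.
Answer: 3

Derivation:
Path from root to C: B -> K -> J -> C
Depth = number of edges = 3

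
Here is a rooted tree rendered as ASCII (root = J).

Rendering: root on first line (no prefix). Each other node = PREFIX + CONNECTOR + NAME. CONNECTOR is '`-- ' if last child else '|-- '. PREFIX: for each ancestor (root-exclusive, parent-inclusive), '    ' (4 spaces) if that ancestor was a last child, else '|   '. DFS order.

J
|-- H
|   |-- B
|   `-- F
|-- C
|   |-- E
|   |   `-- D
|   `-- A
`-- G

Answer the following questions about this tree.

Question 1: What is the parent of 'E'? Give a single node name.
Scan adjacency: E appears as child of C

Answer: C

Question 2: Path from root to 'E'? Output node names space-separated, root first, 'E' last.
Walk down from root: J -> C -> E

Answer: J C E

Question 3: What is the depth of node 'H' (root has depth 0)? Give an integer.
Answer: 1

Derivation:
Path from root to H: J -> H
Depth = number of edges = 1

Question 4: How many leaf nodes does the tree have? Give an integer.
Leaves (nodes with no children): A, B, D, F, G

Answer: 5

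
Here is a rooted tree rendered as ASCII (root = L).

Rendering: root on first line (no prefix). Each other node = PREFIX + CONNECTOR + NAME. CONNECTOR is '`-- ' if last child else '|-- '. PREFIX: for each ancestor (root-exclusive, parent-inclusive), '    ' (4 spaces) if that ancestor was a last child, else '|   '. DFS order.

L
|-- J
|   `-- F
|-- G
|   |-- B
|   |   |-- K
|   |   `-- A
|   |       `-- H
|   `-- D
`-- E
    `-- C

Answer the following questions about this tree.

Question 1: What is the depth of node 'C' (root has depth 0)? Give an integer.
Path from root to C: L -> E -> C
Depth = number of edges = 2

Answer: 2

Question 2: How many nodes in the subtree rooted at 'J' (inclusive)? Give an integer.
Answer: 2

Derivation:
Subtree rooted at J contains: F, J
Count = 2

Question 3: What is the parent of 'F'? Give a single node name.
Answer: J

Derivation:
Scan adjacency: F appears as child of J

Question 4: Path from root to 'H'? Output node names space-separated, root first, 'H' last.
Answer: L G B A H

Derivation:
Walk down from root: L -> G -> B -> A -> H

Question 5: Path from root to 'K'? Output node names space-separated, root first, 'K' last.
Answer: L G B K

Derivation:
Walk down from root: L -> G -> B -> K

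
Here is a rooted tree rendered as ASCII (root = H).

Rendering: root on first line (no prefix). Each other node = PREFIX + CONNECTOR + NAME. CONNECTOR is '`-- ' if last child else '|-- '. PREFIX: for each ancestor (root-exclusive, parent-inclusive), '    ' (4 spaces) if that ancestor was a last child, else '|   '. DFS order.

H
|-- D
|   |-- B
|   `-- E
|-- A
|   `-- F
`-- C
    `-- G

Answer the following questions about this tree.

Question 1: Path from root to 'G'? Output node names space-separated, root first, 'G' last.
Answer: H C G

Derivation:
Walk down from root: H -> C -> G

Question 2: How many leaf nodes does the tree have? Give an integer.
Leaves (nodes with no children): B, E, F, G

Answer: 4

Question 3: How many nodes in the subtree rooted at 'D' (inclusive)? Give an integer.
Subtree rooted at D contains: B, D, E
Count = 3

Answer: 3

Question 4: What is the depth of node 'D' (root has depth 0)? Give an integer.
Path from root to D: H -> D
Depth = number of edges = 1

Answer: 1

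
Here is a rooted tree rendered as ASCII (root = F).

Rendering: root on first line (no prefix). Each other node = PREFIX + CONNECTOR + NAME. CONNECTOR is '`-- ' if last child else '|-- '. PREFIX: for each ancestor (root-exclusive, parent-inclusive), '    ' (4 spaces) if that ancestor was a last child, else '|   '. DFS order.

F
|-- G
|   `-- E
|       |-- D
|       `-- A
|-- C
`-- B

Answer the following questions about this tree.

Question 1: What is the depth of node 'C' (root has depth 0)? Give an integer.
Path from root to C: F -> C
Depth = number of edges = 1

Answer: 1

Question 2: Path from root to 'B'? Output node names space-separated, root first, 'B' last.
Walk down from root: F -> B

Answer: F B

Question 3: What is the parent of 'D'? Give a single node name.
Answer: E

Derivation:
Scan adjacency: D appears as child of E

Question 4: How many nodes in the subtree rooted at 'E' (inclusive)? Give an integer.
Subtree rooted at E contains: A, D, E
Count = 3

Answer: 3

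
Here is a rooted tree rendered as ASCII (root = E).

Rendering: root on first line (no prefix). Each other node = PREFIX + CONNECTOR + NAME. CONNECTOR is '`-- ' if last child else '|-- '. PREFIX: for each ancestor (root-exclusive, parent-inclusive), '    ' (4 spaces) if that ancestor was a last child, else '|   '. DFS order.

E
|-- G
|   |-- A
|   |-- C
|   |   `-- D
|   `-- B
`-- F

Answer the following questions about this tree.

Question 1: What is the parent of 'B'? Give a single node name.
Answer: G

Derivation:
Scan adjacency: B appears as child of G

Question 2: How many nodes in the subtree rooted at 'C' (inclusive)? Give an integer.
Subtree rooted at C contains: C, D
Count = 2

Answer: 2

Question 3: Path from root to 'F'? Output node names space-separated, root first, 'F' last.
Walk down from root: E -> F

Answer: E F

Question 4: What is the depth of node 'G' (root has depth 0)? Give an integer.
Path from root to G: E -> G
Depth = number of edges = 1

Answer: 1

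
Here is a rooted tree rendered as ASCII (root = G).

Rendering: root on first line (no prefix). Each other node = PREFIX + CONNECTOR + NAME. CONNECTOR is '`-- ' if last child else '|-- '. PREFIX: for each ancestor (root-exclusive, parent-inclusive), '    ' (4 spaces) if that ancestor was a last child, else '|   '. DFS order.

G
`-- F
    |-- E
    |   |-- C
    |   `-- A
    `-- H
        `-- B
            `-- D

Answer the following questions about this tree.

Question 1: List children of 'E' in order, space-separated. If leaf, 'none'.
Answer: C A

Derivation:
Node E's children (from adjacency): C, A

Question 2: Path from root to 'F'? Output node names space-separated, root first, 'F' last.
Walk down from root: G -> F

Answer: G F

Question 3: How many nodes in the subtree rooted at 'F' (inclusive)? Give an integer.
Subtree rooted at F contains: A, B, C, D, E, F, H
Count = 7

Answer: 7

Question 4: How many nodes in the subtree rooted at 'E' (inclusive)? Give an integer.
Subtree rooted at E contains: A, C, E
Count = 3

Answer: 3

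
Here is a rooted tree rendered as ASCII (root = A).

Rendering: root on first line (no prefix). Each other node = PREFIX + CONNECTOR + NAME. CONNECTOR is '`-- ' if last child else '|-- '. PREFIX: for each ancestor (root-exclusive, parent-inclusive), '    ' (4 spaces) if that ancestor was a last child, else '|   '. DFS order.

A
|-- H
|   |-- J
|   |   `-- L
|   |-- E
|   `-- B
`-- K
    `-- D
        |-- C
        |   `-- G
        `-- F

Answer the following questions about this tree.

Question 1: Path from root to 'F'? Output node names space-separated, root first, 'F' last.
Walk down from root: A -> K -> D -> F

Answer: A K D F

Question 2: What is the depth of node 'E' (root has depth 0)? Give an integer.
Answer: 2

Derivation:
Path from root to E: A -> H -> E
Depth = number of edges = 2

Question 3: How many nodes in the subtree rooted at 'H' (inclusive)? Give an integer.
Answer: 5

Derivation:
Subtree rooted at H contains: B, E, H, J, L
Count = 5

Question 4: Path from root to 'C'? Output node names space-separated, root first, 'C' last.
Walk down from root: A -> K -> D -> C

Answer: A K D C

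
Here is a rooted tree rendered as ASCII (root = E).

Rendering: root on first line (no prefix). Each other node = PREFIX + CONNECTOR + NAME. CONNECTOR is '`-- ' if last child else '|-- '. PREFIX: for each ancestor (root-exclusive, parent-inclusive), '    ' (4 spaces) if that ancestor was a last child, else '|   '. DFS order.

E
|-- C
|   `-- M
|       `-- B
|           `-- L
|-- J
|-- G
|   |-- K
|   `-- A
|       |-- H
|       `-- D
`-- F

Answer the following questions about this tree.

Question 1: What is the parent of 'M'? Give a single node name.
Answer: C

Derivation:
Scan adjacency: M appears as child of C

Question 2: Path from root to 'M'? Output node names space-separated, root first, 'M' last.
Walk down from root: E -> C -> M

Answer: E C M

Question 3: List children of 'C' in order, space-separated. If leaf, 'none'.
Node C's children (from adjacency): M

Answer: M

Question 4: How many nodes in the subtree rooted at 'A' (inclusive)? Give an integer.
Answer: 3

Derivation:
Subtree rooted at A contains: A, D, H
Count = 3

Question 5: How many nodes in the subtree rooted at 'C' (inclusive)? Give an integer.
Answer: 4

Derivation:
Subtree rooted at C contains: B, C, L, M
Count = 4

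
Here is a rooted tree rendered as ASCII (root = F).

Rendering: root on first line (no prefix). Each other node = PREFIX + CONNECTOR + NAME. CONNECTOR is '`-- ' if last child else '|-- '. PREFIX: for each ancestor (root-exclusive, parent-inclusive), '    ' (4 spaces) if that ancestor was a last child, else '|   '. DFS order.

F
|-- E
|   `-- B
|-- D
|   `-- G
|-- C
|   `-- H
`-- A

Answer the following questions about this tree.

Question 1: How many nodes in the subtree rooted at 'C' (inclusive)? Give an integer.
Answer: 2

Derivation:
Subtree rooted at C contains: C, H
Count = 2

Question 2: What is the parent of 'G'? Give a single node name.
Scan adjacency: G appears as child of D

Answer: D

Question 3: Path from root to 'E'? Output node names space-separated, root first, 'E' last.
Walk down from root: F -> E

Answer: F E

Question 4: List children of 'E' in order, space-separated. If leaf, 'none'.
Answer: B

Derivation:
Node E's children (from adjacency): B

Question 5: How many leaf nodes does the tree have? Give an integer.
Leaves (nodes with no children): A, B, G, H

Answer: 4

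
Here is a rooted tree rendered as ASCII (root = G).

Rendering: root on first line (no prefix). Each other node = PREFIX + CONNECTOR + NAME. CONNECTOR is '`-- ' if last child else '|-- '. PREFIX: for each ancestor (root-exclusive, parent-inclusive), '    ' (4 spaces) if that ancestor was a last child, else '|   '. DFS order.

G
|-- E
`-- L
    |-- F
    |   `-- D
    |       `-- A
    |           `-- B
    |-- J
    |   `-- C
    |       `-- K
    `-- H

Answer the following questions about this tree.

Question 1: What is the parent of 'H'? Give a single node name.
Scan adjacency: H appears as child of L

Answer: L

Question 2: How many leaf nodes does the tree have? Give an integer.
Answer: 4

Derivation:
Leaves (nodes with no children): B, E, H, K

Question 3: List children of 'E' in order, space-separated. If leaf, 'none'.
Node E's children (from adjacency): (leaf)

Answer: none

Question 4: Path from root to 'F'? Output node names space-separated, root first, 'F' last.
Answer: G L F

Derivation:
Walk down from root: G -> L -> F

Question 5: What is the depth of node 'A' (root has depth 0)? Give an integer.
Answer: 4

Derivation:
Path from root to A: G -> L -> F -> D -> A
Depth = number of edges = 4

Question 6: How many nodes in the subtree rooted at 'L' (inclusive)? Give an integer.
Subtree rooted at L contains: A, B, C, D, F, H, J, K, L
Count = 9

Answer: 9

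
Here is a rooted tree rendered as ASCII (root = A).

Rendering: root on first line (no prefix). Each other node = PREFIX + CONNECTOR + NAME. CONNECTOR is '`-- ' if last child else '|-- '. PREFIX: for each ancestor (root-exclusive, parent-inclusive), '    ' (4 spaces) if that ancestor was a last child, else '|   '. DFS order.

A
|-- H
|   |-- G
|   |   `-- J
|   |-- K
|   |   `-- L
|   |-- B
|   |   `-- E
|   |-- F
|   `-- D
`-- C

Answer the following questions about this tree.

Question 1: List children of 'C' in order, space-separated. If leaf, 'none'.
Node C's children (from adjacency): (leaf)

Answer: none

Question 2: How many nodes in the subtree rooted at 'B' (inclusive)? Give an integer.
Answer: 2

Derivation:
Subtree rooted at B contains: B, E
Count = 2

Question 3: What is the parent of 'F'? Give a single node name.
Scan adjacency: F appears as child of H

Answer: H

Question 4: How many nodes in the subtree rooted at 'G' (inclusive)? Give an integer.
Answer: 2

Derivation:
Subtree rooted at G contains: G, J
Count = 2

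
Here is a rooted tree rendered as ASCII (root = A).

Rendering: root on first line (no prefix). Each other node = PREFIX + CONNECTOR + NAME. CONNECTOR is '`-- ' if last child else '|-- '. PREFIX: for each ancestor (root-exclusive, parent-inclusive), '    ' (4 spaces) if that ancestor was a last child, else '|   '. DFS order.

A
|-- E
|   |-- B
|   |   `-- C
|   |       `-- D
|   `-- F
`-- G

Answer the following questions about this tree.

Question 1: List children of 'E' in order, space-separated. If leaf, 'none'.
Node E's children (from adjacency): B, F

Answer: B F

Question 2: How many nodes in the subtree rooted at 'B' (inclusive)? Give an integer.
Subtree rooted at B contains: B, C, D
Count = 3

Answer: 3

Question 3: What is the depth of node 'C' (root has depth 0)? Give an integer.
Answer: 3

Derivation:
Path from root to C: A -> E -> B -> C
Depth = number of edges = 3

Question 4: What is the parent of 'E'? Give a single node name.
Answer: A

Derivation:
Scan adjacency: E appears as child of A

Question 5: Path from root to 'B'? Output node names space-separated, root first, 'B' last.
Answer: A E B

Derivation:
Walk down from root: A -> E -> B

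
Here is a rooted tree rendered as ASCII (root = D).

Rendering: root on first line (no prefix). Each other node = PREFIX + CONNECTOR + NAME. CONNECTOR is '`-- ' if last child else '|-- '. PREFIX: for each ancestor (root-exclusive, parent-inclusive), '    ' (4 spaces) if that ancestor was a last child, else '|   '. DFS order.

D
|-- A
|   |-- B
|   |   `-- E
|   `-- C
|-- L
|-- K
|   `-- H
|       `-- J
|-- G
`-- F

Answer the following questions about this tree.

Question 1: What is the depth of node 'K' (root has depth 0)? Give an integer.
Path from root to K: D -> K
Depth = number of edges = 1

Answer: 1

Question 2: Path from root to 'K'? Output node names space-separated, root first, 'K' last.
Walk down from root: D -> K

Answer: D K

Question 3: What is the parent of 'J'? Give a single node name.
Scan adjacency: J appears as child of H

Answer: H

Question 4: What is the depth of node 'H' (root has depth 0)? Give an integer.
Answer: 2

Derivation:
Path from root to H: D -> K -> H
Depth = number of edges = 2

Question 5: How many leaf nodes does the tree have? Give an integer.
Leaves (nodes with no children): C, E, F, G, J, L

Answer: 6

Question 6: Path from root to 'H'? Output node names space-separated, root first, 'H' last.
Answer: D K H

Derivation:
Walk down from root: D -> K -> H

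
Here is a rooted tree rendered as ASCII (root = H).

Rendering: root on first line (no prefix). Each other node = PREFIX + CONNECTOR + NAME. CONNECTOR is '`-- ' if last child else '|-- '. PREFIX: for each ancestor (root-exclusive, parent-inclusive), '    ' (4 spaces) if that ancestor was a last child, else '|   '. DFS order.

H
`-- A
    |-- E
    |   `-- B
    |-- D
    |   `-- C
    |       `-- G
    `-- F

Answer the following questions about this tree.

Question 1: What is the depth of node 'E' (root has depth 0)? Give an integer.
Answer: 2

Derivation:
Path from root to E: H -> A -> E
Depth = number of edges = 2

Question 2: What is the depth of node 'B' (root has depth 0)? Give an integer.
Answer: 3

Derivation:
Path from root to B: H -> A -> E -> B
Depth = number of edges = 3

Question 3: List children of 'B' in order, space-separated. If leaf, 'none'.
Answer: none

Derivation:
Node B's children (from adjacency): (leaf)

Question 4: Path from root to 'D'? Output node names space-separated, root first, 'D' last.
Answer: H A D

Derivation:
Walk down from root: H -> A -> D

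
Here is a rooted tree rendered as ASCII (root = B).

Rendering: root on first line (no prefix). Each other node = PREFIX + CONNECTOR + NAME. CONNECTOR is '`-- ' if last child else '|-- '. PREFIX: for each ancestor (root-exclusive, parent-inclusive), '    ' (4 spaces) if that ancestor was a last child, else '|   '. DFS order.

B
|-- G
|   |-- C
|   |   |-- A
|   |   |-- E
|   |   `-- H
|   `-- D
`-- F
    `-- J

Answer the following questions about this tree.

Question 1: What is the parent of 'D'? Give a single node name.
Answer: G

Derivation:
Scan adjacency: D appears as child of G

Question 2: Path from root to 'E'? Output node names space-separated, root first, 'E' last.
Walk down from root: B -> G -> C -> E

Answer: B G C E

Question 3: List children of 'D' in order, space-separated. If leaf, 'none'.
Node D's children (from adjacency): (leaf)

Answer: none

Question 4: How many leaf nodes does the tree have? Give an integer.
Leaves (nodes with no children): A, D, E, H, J

Answer: 5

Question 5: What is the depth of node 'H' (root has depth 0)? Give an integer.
Answer: 3

Derivation:
Path from root to H: B -> G -> C -> H
Depth = number of edges = 3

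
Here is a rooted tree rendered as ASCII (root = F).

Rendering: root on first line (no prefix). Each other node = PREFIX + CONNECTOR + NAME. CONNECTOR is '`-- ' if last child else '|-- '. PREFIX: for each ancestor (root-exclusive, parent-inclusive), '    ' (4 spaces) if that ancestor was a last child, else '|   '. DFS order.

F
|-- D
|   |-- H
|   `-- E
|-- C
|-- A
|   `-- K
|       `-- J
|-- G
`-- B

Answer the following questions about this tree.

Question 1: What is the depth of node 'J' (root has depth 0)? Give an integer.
Answer: 3

Derivation:
Path from root to J: F -> A -> K -> J
Depth = number of edges = 3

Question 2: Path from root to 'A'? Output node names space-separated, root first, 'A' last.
Walk down from root: F -> A

Answer: F A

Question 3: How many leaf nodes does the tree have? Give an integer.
Answer: 6

Derivation:
Leaves (nodes with no children): B, C, E, G, H, J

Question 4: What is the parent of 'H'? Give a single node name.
Scan adjacency: H appears as child of D

Answer: D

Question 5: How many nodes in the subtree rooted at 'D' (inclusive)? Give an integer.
Subtree rooted at D contains: D, E, H
Count = 3

Answer: 3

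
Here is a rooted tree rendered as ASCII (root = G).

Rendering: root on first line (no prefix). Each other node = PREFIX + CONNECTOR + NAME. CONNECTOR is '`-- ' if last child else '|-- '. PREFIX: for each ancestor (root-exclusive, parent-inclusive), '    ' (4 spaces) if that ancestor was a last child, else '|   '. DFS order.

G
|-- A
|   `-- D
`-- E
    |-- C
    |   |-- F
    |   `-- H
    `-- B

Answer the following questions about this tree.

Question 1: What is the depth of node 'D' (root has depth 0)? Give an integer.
Path from root to D: G -> A -> D
Depth = number of edges = 2

Answer: 2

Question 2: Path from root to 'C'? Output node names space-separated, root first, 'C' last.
Walk down from root: G -> E -> C

Answer: G E C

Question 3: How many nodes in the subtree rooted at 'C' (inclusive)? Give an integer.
Subtree rooted at C contains: C, F, H
Count = 3

Answer: 3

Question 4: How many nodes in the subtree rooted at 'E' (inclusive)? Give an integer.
Answer: 5

Derivation:
Subtree rooted at E contains: B, C, E, F, H
Count = 5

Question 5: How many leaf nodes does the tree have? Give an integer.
Leaves (nodes with no children): B, D, F, H

Answer: 4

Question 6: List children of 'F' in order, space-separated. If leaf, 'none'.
Answer: none

Derivation:
Node F's children (from adjacency): (leaf)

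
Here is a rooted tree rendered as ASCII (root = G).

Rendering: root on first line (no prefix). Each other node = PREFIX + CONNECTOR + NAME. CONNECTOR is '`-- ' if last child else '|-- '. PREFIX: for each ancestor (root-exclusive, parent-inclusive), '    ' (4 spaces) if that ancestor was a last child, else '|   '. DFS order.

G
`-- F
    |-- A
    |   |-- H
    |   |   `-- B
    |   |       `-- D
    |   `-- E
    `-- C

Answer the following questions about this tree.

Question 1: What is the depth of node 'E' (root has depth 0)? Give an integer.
Path from root to E: G -> F -> A -> E
Depth = number of edges = 3

Answer: 3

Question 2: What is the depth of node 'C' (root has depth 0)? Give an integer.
Path from root to C: G -> F -> C
Depth = number of edges = 2

Answer: 2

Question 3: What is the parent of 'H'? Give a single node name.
Scan adjacency: H appears as child of A

Answer: A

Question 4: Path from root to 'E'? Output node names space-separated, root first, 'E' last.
Walk down from root: G -> F -> A -> E

Answer: G F A E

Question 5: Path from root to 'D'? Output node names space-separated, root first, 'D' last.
Walk down from root: G -> F -> A -> H -> B -> D

Answer: G F A H B D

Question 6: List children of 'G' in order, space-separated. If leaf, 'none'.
Answer: F

Derivation:
Node G's children (from adjacency): F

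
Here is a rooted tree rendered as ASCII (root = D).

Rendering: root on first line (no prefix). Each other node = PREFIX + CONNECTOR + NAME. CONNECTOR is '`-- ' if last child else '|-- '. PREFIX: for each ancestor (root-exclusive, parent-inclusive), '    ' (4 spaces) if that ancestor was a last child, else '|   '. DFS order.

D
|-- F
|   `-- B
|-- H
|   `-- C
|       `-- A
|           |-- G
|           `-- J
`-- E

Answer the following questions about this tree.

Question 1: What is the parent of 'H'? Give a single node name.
Scan adjacency: H appears as child of D

Answer: D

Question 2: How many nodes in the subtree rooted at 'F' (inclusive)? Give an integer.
Answer: 2

Derivation:
Subtree rooted at F contains: B, F
Count = 2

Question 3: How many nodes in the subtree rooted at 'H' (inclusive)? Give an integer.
Answer: 5

Derivation:
Subtree rooted at H contains: A, C, G, H, J
Count = 5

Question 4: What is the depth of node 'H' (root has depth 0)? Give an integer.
Answer: 1

Derivation:
Path from root to H: D -> H
Depth = number of edges = 1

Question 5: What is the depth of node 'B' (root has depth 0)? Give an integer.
Path from root to B: D -> F -> B
Depth = number of edges = 2

Answer: 2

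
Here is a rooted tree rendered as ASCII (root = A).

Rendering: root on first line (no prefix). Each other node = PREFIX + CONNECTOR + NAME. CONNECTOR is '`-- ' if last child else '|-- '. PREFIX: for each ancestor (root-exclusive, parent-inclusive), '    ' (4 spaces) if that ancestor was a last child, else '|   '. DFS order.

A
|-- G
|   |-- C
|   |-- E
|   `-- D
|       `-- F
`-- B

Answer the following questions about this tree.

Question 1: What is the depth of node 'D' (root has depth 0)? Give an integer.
Answer: 2

Derivation:
Path from root to D: A -> G -> D
Depth = number of edges = 2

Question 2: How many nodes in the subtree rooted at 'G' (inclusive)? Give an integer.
Answer: 5

Derivation:
Subtree rooted at G contains: C, D, E, F, G
Count = 5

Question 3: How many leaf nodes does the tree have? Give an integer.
Answer: 4

Derivation:
Leaves (nodes with no children): B, C, E, F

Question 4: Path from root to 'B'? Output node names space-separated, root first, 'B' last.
Walk down from root: A -> B

Answer: A B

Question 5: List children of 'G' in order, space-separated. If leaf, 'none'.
Answer: C E D

Derivation:
Node G's children (from adjacency): C, E, D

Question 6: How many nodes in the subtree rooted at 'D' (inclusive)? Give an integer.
Answer: 2

Derivation:
Subtree rooted at D contains: D, F
Count = 2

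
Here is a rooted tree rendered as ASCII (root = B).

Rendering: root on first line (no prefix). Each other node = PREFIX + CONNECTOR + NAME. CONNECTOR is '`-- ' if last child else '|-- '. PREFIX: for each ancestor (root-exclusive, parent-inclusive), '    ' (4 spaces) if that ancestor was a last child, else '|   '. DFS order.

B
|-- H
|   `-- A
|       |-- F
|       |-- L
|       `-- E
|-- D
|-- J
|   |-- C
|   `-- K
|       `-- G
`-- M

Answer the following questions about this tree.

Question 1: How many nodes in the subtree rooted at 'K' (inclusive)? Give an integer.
Answer: 2

Derivation:
Subtree rooted at K contains: G, K
Count = 2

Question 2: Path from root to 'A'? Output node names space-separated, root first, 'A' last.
Answer: B H A

Derivation:
Walk down from root: B -> H -> A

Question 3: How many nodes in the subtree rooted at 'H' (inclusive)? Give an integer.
Answer: 5

Derivation:
Subtree rooted at H contains: A, E, F, H, L
Count = 5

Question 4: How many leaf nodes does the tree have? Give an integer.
Leaves (nodes with no children): C, D, E, F, G, L, M

Answer: 7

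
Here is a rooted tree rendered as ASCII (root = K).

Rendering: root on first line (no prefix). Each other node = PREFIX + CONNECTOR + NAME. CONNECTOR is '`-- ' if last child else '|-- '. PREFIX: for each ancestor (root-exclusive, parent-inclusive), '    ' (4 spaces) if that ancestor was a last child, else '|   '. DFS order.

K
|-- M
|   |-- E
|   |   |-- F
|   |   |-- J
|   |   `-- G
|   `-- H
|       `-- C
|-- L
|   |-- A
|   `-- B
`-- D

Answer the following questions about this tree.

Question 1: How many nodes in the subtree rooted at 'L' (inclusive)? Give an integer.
Subtree rooted at L contains: A, B, L
Count = 3

Answer: 3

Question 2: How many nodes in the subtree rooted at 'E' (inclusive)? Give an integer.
Answer: 4

Derivation:
Subtree rooted at E contains: E, F, G, J
Count = 4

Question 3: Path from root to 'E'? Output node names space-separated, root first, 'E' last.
Walk down from root: K -> M -> E

Answer: K M E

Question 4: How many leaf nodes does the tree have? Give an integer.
Answer: 7

Derivation:
Leaves (nodes with no children): A, B, C, D, F, G, J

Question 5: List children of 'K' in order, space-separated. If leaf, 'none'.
Node K's children (from adjacency): M, L, D

Answer: M L D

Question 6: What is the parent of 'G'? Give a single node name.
Scan adjacency: G appears as child of E

Answer: E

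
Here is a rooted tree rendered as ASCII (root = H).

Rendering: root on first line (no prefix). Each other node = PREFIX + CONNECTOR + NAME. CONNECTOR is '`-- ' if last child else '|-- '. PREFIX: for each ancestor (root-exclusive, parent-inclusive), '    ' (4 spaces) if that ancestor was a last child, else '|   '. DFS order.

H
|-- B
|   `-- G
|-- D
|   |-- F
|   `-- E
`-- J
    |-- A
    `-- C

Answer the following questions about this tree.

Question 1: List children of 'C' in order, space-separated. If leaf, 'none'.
Node C's children (from adjacency): (leaf)

Answer: none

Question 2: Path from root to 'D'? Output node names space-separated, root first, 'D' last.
Answer: H D

Derivation:
Walk down from root: H -> D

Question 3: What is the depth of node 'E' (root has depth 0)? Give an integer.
Answer: 2

Derivation:
Path from root to E: H -> D -> E
Depth = number of edges = 2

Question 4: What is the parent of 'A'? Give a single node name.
Answer: J

Derivation:
Scan adjacency: A appears as child of J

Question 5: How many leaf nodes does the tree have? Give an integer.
Answer: 5

Derivation:
Leaves (nodes with no children): A, C, E, F, G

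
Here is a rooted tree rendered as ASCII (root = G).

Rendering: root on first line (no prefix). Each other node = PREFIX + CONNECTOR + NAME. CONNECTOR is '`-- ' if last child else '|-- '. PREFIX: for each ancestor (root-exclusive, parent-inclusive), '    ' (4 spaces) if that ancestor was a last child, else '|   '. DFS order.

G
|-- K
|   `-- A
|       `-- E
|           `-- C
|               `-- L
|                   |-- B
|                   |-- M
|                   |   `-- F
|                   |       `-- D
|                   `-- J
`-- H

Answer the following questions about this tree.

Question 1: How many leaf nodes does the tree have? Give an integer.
Leaves (nodes with no children): B, D, H, J

Answer: 4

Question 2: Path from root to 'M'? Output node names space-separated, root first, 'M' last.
Walk down from root: G -> K -> A -> E -> C -> L -> M

Answer: G K A E C L M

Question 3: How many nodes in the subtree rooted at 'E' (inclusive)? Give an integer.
Answer: 8

Derivation:
Subtree rooted at E contains: B, C, D, E, F, J, L, M
Count = 8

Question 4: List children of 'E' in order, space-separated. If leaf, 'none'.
Answer: C

Derivation:
Node E's children (from adjacency): C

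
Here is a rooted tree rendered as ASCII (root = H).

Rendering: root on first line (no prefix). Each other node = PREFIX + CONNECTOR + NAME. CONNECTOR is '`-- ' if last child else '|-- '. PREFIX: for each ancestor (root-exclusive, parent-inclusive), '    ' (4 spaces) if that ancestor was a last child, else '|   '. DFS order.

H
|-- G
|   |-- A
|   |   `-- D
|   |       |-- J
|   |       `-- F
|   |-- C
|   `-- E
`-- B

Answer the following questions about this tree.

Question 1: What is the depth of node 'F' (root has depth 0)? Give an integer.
Answer: 4

Derivation:
Path from root to F: H -> G -> A -> D -> F
Depth = number of edges = 4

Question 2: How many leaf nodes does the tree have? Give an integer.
Answer: 5

Derivation:
Leaves (nodes with no children): B, C, E, F, J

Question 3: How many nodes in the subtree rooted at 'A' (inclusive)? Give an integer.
Subtree rooted at A contains: A, D, F, J
Count = 4

Answer: 4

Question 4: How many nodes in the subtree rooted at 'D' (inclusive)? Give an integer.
Subtree rooted at D contains: D, F, J
Count = 3

Answer: 3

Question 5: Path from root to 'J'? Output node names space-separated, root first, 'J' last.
Walk down from root: H -> G -> A -> D -> J

Answer: H G A D J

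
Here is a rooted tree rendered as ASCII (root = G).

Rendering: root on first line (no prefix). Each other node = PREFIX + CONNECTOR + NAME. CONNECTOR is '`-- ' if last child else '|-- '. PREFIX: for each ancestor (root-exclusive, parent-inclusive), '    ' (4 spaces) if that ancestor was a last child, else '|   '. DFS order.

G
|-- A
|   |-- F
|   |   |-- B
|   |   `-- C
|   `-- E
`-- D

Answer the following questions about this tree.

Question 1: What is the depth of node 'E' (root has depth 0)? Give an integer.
Answer: 2

Derivation:
Path from root to E: G -> A -> E
Depth = number of edges = 2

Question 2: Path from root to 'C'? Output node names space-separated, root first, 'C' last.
Walk down from root: G -> A -> F -> C

Answer: G A F C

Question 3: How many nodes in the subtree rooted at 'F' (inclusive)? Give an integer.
Answer: 3

Derivation:
Subtree rooted at F contains: B, C, F
Count = 3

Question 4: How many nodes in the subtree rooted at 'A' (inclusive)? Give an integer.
Subtree rooted at A contains: A, B, C, E, F
Count = 5

Answer: 5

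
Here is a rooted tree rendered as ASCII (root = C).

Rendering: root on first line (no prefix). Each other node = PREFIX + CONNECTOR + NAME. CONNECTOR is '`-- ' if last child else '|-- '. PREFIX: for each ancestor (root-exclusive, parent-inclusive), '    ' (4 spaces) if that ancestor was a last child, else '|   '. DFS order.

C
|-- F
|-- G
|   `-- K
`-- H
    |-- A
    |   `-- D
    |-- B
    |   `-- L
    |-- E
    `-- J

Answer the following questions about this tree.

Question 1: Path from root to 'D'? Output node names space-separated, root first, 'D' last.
Answer: C H A D

Derivation:
Walk down from root: C -> H -> A -> D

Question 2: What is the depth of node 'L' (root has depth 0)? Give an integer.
Answer: 3

Derivation:
Path from root to L: C -> H -> B -> L
Depth = number of edges = 3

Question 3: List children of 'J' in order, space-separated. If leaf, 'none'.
Node J's children (from adjacency): (leaf)

Answer: none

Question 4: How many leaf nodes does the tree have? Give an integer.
Leaves (nodes with no children): D, E, F, J, K, L

Answer: 6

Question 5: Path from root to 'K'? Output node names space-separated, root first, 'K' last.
Walk down from root: C -> G -> K

Answer: C G K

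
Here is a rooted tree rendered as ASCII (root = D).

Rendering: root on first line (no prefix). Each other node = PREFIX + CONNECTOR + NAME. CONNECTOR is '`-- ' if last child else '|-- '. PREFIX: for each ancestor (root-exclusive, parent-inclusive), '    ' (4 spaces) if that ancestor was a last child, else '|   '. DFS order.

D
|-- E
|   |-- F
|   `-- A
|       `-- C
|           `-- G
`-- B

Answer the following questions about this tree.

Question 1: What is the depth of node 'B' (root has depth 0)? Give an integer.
Answer: 1

Derivation:
Path from root to B: D -> B
Depth = number of edges = 1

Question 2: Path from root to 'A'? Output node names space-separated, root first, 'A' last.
Walk down from root: D -> E -> A

Answer: D E A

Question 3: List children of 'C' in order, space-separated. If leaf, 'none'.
Node C's children (from adjacency): G

Answer: G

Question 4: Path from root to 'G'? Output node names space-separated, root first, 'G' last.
Walk down from root: D -> E -> A -> C -> G

Answer: D E A C G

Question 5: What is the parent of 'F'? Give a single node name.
Answer: E

Derivation:
Scan adjacency: F appears as child of E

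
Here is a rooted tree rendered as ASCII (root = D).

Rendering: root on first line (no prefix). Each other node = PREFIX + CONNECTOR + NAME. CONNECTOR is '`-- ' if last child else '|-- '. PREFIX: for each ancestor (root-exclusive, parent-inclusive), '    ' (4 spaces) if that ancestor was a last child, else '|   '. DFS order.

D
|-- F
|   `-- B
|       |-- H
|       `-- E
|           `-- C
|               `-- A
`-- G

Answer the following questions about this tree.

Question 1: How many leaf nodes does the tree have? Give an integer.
Answer: 3

Derivation:
Leaves (nodes with no children): A, G, H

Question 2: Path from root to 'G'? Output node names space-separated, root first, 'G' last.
Walk down from root: D -> G

Answer: D G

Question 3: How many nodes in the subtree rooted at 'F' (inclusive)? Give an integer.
Subtree rooted at F contains: A, B, C, E, F, H
Count = 6

Answer: 6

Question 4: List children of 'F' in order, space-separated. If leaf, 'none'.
Answer: B

Derivation:
Node F's children (from adjacency): B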